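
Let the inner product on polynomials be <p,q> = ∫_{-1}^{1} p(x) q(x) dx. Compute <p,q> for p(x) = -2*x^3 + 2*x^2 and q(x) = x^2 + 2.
<p,q> = 52/15

Expand the product: p(x)·q(x) = -2*x^5 + 2*x^4 - 4*x^3 + 4*x^2.
∫_{-1}^{1} of each monomial x^k gives [2/(k+1) if k even, 0 if k odd]. Integrating term-by-term (or equivalently evaluating the antiderivative F(x) = -x^6/3 + 2*x^5/5 - x^4 + 4*x^3/3 at the endpoints):
  F(1) − F(−1) = 2/5 − (-46/15) = 52/15.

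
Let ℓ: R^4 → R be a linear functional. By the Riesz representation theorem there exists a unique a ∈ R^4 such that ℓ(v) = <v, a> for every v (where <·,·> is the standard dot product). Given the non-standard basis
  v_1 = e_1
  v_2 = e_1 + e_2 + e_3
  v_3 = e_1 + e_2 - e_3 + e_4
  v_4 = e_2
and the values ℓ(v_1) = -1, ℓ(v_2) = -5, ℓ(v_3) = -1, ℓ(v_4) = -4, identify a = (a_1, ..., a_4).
a = (-1, -4, 0, 4)

Write a = (a_1, ..., a_4) in the standard basis. For each basis vector v_i, ℓ(v_i) = <v_i, a> is a linear equation in the a_j's. Collect the n equations into a matrix system V a = ℓ, where row i of V is v_i (expressed in the standard basis). Since V is invertible (lower-triangular with 1s on the diagonal, up to permutation), solve by back-substitution:
  V =
[[1, 0, 0, 0],
 [1, 1, 1, 0],
 [1, 1, -1, 1],
 [0, 1, 0, 0]]
  V a = (-1, -5, -1, -4)
Solving gives a = (-1, -4, 0, 4).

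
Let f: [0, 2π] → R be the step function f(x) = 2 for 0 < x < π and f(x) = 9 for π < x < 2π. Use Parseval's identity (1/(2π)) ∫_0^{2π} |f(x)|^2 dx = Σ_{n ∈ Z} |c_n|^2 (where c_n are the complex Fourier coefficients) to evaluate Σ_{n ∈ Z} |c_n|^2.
Σ |c_n|^2 = 85/2

Parseval equates the L^2 energy of f (normalised by 1/(2π)) with the ℓ^2 sum of its Fourier coefficients: (1/(2π)) ∫_0^{2π} |f|^2 = Σ |c_n|^2.
Compute the left side: (1/(2π)) [∫_0^π 2^2 dx + ∫_π^{2π} 9^2 dx] = (1/(2π)) · (4π + 81π) = (4 + 81)/2 = 85/2.
So Σ_{n ∈ Z} |c_n|^2 = 85/2.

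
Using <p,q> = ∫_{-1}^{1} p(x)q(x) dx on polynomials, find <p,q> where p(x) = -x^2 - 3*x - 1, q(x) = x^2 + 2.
<p,q> = -32/5

Expand the product: p(x)·q(x) = -x^4 - 3*x^3 - 3*x^2 - 6*x - 2.
∫_{-1}^{1} of each monomial x^k gives [2/(k+1) if k even, 0 if k odd]. Integrating term-by-term (or equivalently evaluating the antiderivative F(x) = -x^5/5 - 3*x^4/4 - x^3 - 3*x^2 - 2*x at the endpoints):
  F(1) − F(−1) = -139/20 − (-11/20) = -32/5.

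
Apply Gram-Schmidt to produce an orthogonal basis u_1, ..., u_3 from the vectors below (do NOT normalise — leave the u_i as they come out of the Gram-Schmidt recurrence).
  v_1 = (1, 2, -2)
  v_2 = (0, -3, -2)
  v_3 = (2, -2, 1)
Orthogonal basis:
  u_1 = (1, 2, -2)
  u_2 = (2/9, -23/9, -22/9)
  u_3 = (270/113, -54/113, 81/113)

Apply the Gram-Schmidt recurrence
  u_1 = v_1
  u_i = v_i − Σ_{j<i} ((v_i · u_j) / (u_j · u_j)) · u_j.

Step by step this gives:
  u_1 = (1, 2, -2)
  u_2 = (2/9, -23/9, -22/9)
  u_3 = (270/113, -54/113, 81/113)

Orthogonality check:
  u_2 · u_1 = 0 (should be 0)
  u_3 · u_1 = 0 (should be 0)
  u_3 · u_2 = 0 (should be 0)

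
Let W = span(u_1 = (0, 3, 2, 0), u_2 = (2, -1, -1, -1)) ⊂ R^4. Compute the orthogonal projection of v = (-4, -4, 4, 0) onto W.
proj_W(v) = (-124/33, -40/33, -2/11, 62/33)

Set up U = [u_1 | ... | u_2] ∈ R^(4×2). The projector onto W = col(U) is P = U (U^T U)^(-1) U^T.
Compute U^T U =
  [13, -5]
  [-5, 7],
and U^T v = (-4, -8).
Solve U^T U · c = U^T v for the coefficients: c = (-34/33, -62/33). The projection is proj_W(v) = U c.
Check: (v - proj_W(v)) · u_1 = 0  (should be 0).
Check: (v - proj_W(v)) · u_2 = 0  (should be 0).
Result: proj_W(v) = (-124/33, -40/33, -2/11, 62/33).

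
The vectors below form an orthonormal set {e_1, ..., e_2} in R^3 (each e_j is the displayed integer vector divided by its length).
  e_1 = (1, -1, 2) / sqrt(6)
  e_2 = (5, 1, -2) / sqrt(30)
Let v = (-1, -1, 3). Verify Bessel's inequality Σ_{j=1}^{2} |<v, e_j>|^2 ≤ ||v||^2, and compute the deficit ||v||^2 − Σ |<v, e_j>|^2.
Σ |<v, e_j>|^2 = 54/5; ||v||^2 = 11; deficit = 1/5

Write each e_j = u_j / sqrt(<u_j, u_j>) where u_j is the displayed integer vector. Then <v, e_j> = <v, u_j> / sqrt(<u_j, u_j>), so |<v, e_j>|^2 = <v, u_j>^2 / <u_j, u_j>.
Coefficients: <v, e_1> = 6/sqrt(6), <v, e_2> = -12/sqrt(30).
Square and sum: Σ |<v, e_j>|^2 = 54/5.
Compute ||v||^2 = v·v = 11.
Deficit = 11 − 54/5 = 1/5 ≥ 0, confirming Bessel's inequality. (The deficit equals ||v − Σ <v,e_j> e_j||^2, the squared distance from v to span{e_j}.)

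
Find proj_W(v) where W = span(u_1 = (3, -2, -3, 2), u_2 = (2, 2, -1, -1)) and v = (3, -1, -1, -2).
proj_W(v) = (541/251, 146/251, -389/251, 6/251)

Set up U = [u_1 | ... | u_2] ∈ R^(4×2). The projector onto W = col(U) is P = U (U^T U)^(-1) U^T.
Compute U^T U =
  [26, 3]
  [3, 10],
and U^T v = (10, 7).
Solve U^T U · c = U^T v for the coefficients: c = (79/251, 152/251). The projection is proj_W(v) = U c.
Check: (v - proj_W(v)) · u_1 = 0  (should be 0).
Check: (v - proj_W(v)) · u_2 = 0  (should be 0).
Result: proj_W(v) = (541/251, 146/251, -389/251, 6/251).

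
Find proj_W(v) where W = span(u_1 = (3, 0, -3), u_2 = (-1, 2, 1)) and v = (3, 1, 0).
proj_W(v) = (3/2, 1, -3/2)

Set up U = [u_1 | ... | u_2] ∈ R^(3×2). The projector onto W = col(U) is P = U (U^T U)^(-1) U^T.
Compute U^T U =
  [18, -6]
  [-6, 6],
and U^T v = (9, -1).
Solve U^T U · c = U^T v for the coefficients: c = (2/3, 1/2). The projection is proj_W(v) = U c.
Check: (v - proj_W(v)) · u_1 = 0  (should be 0).
Check: (v - proj_W(v)) · u_2 = 0  (should be 0).
Result: proj_W(v) = (3/2, 1, -3/2).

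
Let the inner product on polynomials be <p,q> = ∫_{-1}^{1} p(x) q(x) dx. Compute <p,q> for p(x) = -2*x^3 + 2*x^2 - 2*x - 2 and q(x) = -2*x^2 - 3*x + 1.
<p,q> = 24/5

Expand the product: p(x)·q(x) = 4*x^5 + 2*x^4 - 4*x^3 + 12*x^2 + 4*x - 2.
∫_{-1}^{1} of each monomial x^k gives [2/(k+1) if k even, 0 if k odd]. Integrating term-by-term (or equivalently evaluating the antiderivative F(x) = 2*x^6/3 + 2*x^5/5 - x^4 + 4*x^3 + 2*x^2 - 2*x at the endpoints):
  F(1) − F(−1) = 61/15 − (-11/15) = 24/5.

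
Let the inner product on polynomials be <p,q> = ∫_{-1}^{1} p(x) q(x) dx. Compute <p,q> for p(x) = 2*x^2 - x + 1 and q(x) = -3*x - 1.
<p,q> = -4/3

Expand the product: p(x)·q(x) = -6*x^3 + x^2 - 2*x - 1.
∫_{-1}^{1} of each monomial x^k gives [2/(k+1) if k even, 0 if k odd]. Integrating term-by-term (or equivalently evaluating the antiderivative F(x) = -3*x^4/2 + x^3/3 - x^2 - x at the endpoints):
  F(1) − F(−1) = -19/6 − (-11/6) = -4/3.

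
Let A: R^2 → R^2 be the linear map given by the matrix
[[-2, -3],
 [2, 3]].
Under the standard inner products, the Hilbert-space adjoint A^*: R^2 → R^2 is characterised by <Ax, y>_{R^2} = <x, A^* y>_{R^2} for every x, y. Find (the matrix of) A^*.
A^* = A^T =
[[-2, 2],
 [-3, 3]]

For real matrices with standard dot products, the defining identity <Ax, y> = <x, A^* y> gives (Ax)^T y = x^T (A^*) y, i.e. x^T A^T y = x^T (A^*) y. Since this holds for all x, y, we must have A^* = A^T. Therefore
A^* =
[[-2, 2],
 [-3, 3]].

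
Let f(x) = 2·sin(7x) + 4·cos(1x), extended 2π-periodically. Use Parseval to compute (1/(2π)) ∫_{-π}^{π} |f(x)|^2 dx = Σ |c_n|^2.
Σ |c_n|^2 = 10

Expand |f|^2 and use orthogonality of {sin(nx), cos(mx)} on [-π, π]:
  ∫_{-π}^{π} sin(nx)^2 dx = π, ∫ cos(mx)^2 dx = π, and cross terms integrate to 0.
So ∫_{-π}^{π} f(x)^2 dx = 2^2 · π + 4^2 · π = (4 + 16)π.
Divide by 2π: (4 + 16)/2 = 10.
By Parseval, this equals Σ |c_n|^2.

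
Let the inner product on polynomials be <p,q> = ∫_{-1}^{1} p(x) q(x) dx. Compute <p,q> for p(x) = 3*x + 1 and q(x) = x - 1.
<p,q> = 0

Expand the product: p(x)·q(x) = 3*x^2 - 2*x - 1.
∫_{-1}^{1} of each monomial x^k gives [2/(k+1) if k even, 0 if k odd]. Integrating term-by-term (or equivalently evaluating the antiderivative F(x) = x^3 - x^2 - x at the endpoints):
  F(1) − F(−1) = -1 − (-1) = 0.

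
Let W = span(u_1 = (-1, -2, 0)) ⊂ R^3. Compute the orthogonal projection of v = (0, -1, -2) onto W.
proj_W(v) = (-2/5, -4/5, 0)

Set up U = [u_1 | ... | u_1] ∈ R^(3×1). The projector onto W = col(U) is P = U (U^T U)^(-1) U^T.
Compute U^T U =
  [5],
and U^T v = (2).
Solve U^T U · c = U^T v for the coefficients: c = (2/5). The projection is proj_W(v) = U c.
Check: (v - proj_W(v)) · u_1 = 0  (should be 0).
Result: proj_W(v) = (-2/5, -4/5, 0).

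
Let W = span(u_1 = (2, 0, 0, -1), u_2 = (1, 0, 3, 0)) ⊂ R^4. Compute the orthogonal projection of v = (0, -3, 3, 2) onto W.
proj_W(v) = (-27/46, 0, 147/46, 19/23)

Set up U = [u_1 | ... | u_2] ∈ R^(4×2). The projector onto W = col(U) is P = U (U^T U)^(-1) U^T.
Compute U^T U =
  [5, 2]
  [2, 10],
and U^T v = (-2, 9).
Solve U^T U · c = U^T v for the coefficients: c = (-19/23, 49/46). The projection is proj_W(v) = U c.
Check: (v - proj_W(v)) · u_1 = 0  (should be 0).
Check: (v - proj_W(v)) · u_2 = 0  (should be 0).
Result: proj_W(v) = (-27/46, 0, 147/46, 19/23).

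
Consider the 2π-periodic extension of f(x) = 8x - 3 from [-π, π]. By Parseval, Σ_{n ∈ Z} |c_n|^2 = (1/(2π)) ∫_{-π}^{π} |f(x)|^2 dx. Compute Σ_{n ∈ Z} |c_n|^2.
Σ |c_n|^2 = 64π^2/3 + 9

Expand and integrate term by term over [-π, π]:
  ∫ (8x)^2 dx = 64·(2π^3/3); ∫ 2·8·(-3)·x dx = 0 (odd integrand); ∫ (-3)^2 dx = 9·2π.
So (1/(2π)) ∫_{-π}^{π} (8x - 3)^2 dx = 64π^2/3 + 9 = 64π^2/3 + 9.
Parseval ⇒ Σ |c_n|^2 = 64π^2/3 + 9.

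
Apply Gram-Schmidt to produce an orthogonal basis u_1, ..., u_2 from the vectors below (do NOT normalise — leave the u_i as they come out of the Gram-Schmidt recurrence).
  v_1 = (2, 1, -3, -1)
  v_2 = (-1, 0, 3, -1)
Orthogonal basis:
  u_1 = (2, 1, -3, -1)
  u_2 = (1/3, 2/3, 1, -5/3)

Apply the Gram-Schmidt recurrence
  u_1 = v_1
  u_i = v_i − Σ_{j<i} ((v_i · u_j) / (u_j · u_j)) · u_j.

Step by step this gives:
  u_1 = (2, 1, -3, -1)
  u_2 = (1/3, 2/3, 1, -5/3)

Orthogonality check:
  u_2 · u_1 = 0 (should be 0)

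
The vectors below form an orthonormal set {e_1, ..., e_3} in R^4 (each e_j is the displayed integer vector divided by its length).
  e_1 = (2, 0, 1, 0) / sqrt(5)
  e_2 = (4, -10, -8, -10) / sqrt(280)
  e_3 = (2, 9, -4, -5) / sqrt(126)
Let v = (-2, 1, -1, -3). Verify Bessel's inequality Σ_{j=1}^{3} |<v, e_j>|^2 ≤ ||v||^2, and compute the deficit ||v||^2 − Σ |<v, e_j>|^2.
Σ |<v, e_j>|^2 = 11; ||v||^2 = 15; deficit = 4

Write each e_j = u_j / sqrt(<u_j, u_j>) where u_j is the displayed integer vector. Then <v, e_j> = <v, u_j> / sqrt(<u_j, u_j>), so |<v, e_j>|^2 = <v, u_j>^2 / <u_j, u_j>.
Coefficients: <v, e_1> = -5/sqrt(5), <v, e_2> = 20/sqrt(280), <v, e_3> = 24/sqrt(126).
Square and sum: Σ |<v, e_j>|^2 = 11.
Compute ||v||^2 = v·v = 15.
Deficit = 15 − 11 = 4 ≥ 0, confirming Bessel's inequality. (The deficit equals ||v − Σ <v,e_j> e_j||^2, the squared distance from v to span{e_j}.)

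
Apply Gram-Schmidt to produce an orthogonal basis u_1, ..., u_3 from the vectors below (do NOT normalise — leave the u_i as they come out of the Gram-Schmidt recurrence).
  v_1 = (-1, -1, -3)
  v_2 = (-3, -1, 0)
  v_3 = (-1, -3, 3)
Orthogonal basis:
  u_1 = (-1, -1, -3)
  u_2 = (-29/11, -7/11, 12/11)
  u_3 = (45/47, -135/47, 30/47)

Apply the Gram-Schmidt recurrence
  u_1 = v_1
  u_i = v_i − Σ_{j<i} ((v_i · u_j) / (u_j · u_j)) · u_j.

Step by step this gives:
  u_1 = (-1, -1, -3)
  u_2 = (-29/11, -7/11, 12/11)
  u_3 = (45/47, -135/47, 30/47)

Orthogonality check:
  u_2 · u_1 = 0 (should be 0)
  u_3 · u_1 = 0 (should be 0)
  u_3 · u_2 = 0 (should be 0)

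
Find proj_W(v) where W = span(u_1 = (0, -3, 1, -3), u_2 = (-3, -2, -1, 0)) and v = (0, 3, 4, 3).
proj_W(v) = (360/241, 678/241, -26/241, 438/241)

Set up U = [u_1 | ... | u_2] ∈ R^(4×2). The projector onto W = col(U) is P = U (U^T U)^(-1) U^T.
Compute U^T U =
  [19, 5]
  [5, 14],
and U^T v = (-14, -10).
Solve U^T U · c = U^T v for the coefficients: c = (-146/241, -120/241). The projection is proj_W(v) = U c.
Check: (v - proj_W(v)) · u_1 = 0  (should be 0).
Check: (v - proj_W(v)) · u_2 = 0  (should be 0).
Result: proj_W(v) = (360/241, 678/241, -26/241, 438/241).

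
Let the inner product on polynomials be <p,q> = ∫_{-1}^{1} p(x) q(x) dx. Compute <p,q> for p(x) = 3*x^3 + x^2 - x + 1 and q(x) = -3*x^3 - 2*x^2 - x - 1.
<p,q> = -704/105

Expand the product: p(x)·q(x) = -9*x^6 - 9*x^5 - 2*x^4 - 5*x^3 - 2*x^2 - 1.
∫_{-1}^{1} of each monomial x^k gives [2/(k+1) if k even, 0 if k odd]. Integrating term-by-term (or equivalently evaluating the antiderivative F(x) = -9*x^7/7 - 3*x^6/2 - 2*x^5/5 - 5*x^4/4 - 2*x^3/3 - x at the endpoints):
  F(1) − F(−1) = -2563/420 − (253/420) = -704/105.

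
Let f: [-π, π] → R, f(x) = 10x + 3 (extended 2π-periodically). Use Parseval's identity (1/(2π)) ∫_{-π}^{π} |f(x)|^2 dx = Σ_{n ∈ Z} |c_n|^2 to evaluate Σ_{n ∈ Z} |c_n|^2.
Σ |c_n|^2 = 100π^2/3 + 9

Expand and integrate term by term over [-π, π]:
  ∫ (10x)^2 dx = 100·(2π^3/3); ∫ 2·10·(3)·x dx = 0 (odd integrand); ∫ 3^2 dx = 9·2π.
So (1/(2π)) ∫_{-π}^{π} (10x + 3)^2 dx = 100π^2/3 + 9 = 100π^2/3 + 9.
Parseval ⇒ Σ |c_n|^2 = 100π^2/3 + 9.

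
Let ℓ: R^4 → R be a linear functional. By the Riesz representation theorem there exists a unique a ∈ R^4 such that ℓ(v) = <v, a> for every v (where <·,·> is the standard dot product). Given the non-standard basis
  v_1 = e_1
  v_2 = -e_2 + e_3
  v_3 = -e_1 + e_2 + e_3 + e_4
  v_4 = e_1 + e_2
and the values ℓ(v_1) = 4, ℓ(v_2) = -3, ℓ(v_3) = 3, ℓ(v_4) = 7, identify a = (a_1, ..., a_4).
a = (4, 3, 0, 4)

Write a = (a_1, ..., a_4) in the standard basis. For each basis vector v_i, ℓ(v_i) = <v_i, a> is a linear equation in the a_j's. Collect the n equations into a matrix system V a = ℓ, where row i of V is v_i (expressed in the standard basis). Since V is invertible (lower-triangular with 1s on the diagonal, up to permutation), solve by back-substitution:
  V =
[[1, 0, 0, 0],
 [0, -1, 1, 0],
 [-1, 1, 1, 1],
 [1, 1, 0, 0]]
  V a = (4, -3, 3, 7)
Solving gives a = (4, 3, 0, 4).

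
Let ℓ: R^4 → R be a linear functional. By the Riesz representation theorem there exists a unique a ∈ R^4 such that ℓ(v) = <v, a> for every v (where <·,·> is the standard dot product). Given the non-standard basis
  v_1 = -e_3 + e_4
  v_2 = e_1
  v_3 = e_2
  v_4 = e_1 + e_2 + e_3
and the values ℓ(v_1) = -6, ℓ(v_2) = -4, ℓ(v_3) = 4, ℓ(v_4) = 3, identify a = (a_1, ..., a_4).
a = (-4, 4, 3, -3)

Write a = (a_1, ..., a_4) in the standard basis. For each basis vector v_i, ℓ(v_i) = <v_i, a> is a linear equation in the a_j's. Collect the n equations into a matrix system V a = ℓ, where row i of V is v_i (expressed in the standard basis). Since V is invertible (lower-triangular with 1s on the diagonal, up to permutation), solve by back-substitution:
  V =
[[0, 0, -1, 1],
 [1, 0, 0, 0],
 [0, 1, 0, 0],
 [1, 1, 1, 0]]
  V a = (-6, -4, 4, 3)
Solving gives a = (-4, 4, 3, -3).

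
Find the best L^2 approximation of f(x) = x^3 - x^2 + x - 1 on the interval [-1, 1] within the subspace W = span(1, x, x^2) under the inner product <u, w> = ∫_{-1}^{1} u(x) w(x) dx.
g(x) = -x^2 + 8*x/5 - 1

The best approximation g ∈ W is the orthogonal projection of f onto W. Writing g = a_0 + a_1 x + a_2 x^2, the coefficients solve the normal equations G · a = b where
  G_{ij} = <φ_i, φ_j> and b_i = <f, φ_i>, with φ_0 = 1, φ_1 = x, φ_2 = x^2.
G =
  [2, 0, 2/3]
  [0, 2/3, 0]
  [2/3, 0, 2/5],
b = (-8/3, 16/15, -16/15).
Solving gives a_0 = -1, a_1 = 8/5, a_2 = -1, so
  g(x) = -x^2 + 8*x/5 - 1.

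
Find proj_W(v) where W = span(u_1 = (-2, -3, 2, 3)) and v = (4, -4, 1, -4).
proj_W(v) = (6/13, 9/13, -6/13, -9/13)

Set up U = [u_1 | ... | u_1] ∈ R^(4×1). The projector onto W = col(U) is P = U (U^T U)^(-1) U^T.
Compute U^T U =
  [26],
and U^T v = (-6).
Solve U^T U · c = U^T v for the coefficients: c = (-3/13). The projection is proj_W(v) = U c.
Check: (v - proj_W(v)) · u_1 = 0  (should be 0).
Result: proj_W(v) = (6/13, 9/13, -6/13, -9/13).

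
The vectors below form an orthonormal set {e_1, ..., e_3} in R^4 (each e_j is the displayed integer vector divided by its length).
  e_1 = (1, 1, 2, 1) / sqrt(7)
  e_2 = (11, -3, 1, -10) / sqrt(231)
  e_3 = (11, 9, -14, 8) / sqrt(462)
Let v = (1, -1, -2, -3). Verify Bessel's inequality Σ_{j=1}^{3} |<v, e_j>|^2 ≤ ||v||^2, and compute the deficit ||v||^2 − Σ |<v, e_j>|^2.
Σ |<v, e_j>|^2 = 103/7; ||v||^2 = 15; deficit = 2/7

Write each e_j = u_j / sqrt(<u_j, u_j>) where u_j is the displayed integer vector. Then <v, e_j> = <v, u_j> / sqrt(<u_j, u_j>), so |<v, e_j>|^2 = <v, u_j>^2 / <u_j, u_j>.
Coefficients: <v, e_1> = -7/sqrt(7), <v, e_2> = 42/sqrt(231), <v, e_3> = 6/sqrt(462).
Square and sum: Σ |<v, e_j>|^2 = 103/7.
Compute ||v||^2 = v·v = 15.
Deficit = 15 − 103/7 = 2/7 ≥ 0, confirming Bessel's inequality. (The deficit equals ||v − Σ <v,e_j> e_j||^2, the squared distance from v to span{e_j}.)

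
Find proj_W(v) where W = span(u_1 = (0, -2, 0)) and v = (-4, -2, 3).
proj_W(v) = (0, -2, 0)

Set up U = [u_1 | ... | u_1] ∈ R^(3×1). The projector onto W = col(U) is P = U (U^T U)^(-1) U^T.
Compute U^T U =
  [4],
and U^T v = (4).
Solve U^T U · c = U^T v for the coefficients: c = (1). The projection is proj_W(v) = U c.
Check: (v - proj_W(v)) · u_1 = 0  (should be 0).
Result: proj_W(v) = (0, -2, 0).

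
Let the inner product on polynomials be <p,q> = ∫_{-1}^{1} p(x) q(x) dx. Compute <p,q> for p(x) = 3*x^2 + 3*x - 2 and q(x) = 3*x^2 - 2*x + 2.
<p,q> = -42/5

Expand the product: p(x)·q(x) = 9*x^4 + 3*x^3 - 6*x^2 + 10*x - 4.
∫_{-1}^{1} of each monomial x^k gives [2/(k+1) if k even, 0 if k odd]. Integrating term-by-term (or equivalently evaluating the antiderivative F(x) = 9*x^5/5 + 3*x^4/4 - 2*x^3 + 5*x^2 - 4*x at the endpoints):
  F(1) − F(−1) = 31/20 − (199/20) = -42/5.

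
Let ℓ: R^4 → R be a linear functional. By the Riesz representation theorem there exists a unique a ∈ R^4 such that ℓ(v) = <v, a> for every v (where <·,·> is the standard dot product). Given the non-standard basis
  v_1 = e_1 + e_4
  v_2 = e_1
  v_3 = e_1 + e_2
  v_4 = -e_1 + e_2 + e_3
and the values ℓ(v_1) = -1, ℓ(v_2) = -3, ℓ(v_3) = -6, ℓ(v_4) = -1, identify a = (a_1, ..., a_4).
a = (-3, -3, -1, 2)

Write a = (a_1, ..., a_4) in the standard basis. For each basis vector v_i, ℓ(v_i) = <v_i, a> is a linear equation in the a_j's. Collect the n equations into a matrix system V a = ℓ, where row i of V is v_i (expressed in the standard basis). Since V is invertible (lower-triangular with 1s on the diagonal, up to permutation), solve by back-substitution:
  V =
[[1, 0, 0, 1],
 [1, 0, 0, 0],
 [1, 1, 0, 0],
 [-1, 1, 1, 0]]
  V a = (-1, -3, -6, -1)
Solving gives a = (-3, -3, -1, 2).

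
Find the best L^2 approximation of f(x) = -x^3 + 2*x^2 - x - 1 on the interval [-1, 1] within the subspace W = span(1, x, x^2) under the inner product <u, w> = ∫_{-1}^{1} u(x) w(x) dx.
g(x) = 2*x^2 - 8*x/5 - 1

The best approximation g ∈ W is the orthogonal projection of f onto W. Writing g = a_0 + a_1 x + a_2 x^2, the coefficients solve the normal equations G · a = b where
  G_{ij} = <φ_i, φ_j> and b_i = <f, φ_i>, with φ_0 = 1, φ_1 = x, φ_2 = x^2.
G =
  [2, 0, 2/3]
  [0, 2/3, 0]
  [2/3, 0, 2/5],
b = (-2/3, -16/15, 2/15).
Solving gives a_0 = -1, a_1 = -8/5, a_2 = 2, so
  g(x) = 2*x^2 - 8*x/5 - 1.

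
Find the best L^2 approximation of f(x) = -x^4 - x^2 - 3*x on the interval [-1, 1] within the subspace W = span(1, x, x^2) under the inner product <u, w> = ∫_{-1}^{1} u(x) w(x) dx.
g(x) = -13*x^2/7 - 3*x + 3/35

The best approximation g ∈ W is the orthogonal projection of f onto W. Writing g = a_0 + a_1 x + a_2 x^2, the coefficients solve the normal equations G · a = b where
  G_{ij} = <φ_i, φ_j> and b_i = <f, φ_i>, with φ_0 = 1, φ_1 = x, φ_2 = x^2.
G =
  [2, 0, 2/3]
  [0, 2/3, 0]
  [2/3, 0, 2/5],
b = (-16/15, -2, -24/35).
Solving gives a_0 = 3/35, a_1 = -3, a_2 = -13/7, so
  g(x) = -13*x^2/7 - 3*x + 3/35.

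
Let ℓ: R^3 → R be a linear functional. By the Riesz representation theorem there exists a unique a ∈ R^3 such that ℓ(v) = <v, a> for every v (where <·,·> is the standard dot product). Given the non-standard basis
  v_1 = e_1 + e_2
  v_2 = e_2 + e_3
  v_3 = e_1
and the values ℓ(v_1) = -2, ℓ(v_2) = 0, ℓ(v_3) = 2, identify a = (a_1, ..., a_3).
a = (2, -4, 4)

Write a = (a_1, ..., a_3) in the standard basis. For each basis vector v_i, ℓ(v_i) = <v_i, a> is a linear equation in the a_j's. Collect the n equations into a matrix system V a = ℓ, where row i of V is v_i (expressed in the standard basis). Since V is invertible (lower-triangular with 1s on the diagonal, up to permutation), solve by back-substitution:
  V =
[[1, 1, 0],
 [0, 1, 1],
 [1, 0, 0]]
  V a = (-2, 0, 2)
Solving gives a = (2, -4, 4).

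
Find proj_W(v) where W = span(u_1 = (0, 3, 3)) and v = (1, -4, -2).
proj_W(v) = (0, -3, -3)

Set up U = [u_1 | ... | u_1] ∈ R^(3×1). The projector onto W = col(U) is P = U (U^T U)^(-1) U^T.
Compute U^T U =
  [18],
and U^T v = (-18).
Solve U^T U · c = U^T v for the coefficients: c = (-1). The projection is proj_W(v) = U c.
Check: (v - proj_W(v)) · u_1 = 0  (should be 0).
Result: proj_W(v) = (0, -3, -3).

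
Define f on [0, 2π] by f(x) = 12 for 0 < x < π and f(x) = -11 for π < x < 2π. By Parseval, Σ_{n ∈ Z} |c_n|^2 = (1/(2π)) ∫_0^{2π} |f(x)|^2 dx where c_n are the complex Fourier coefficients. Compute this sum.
Σ |c_n|^2 = 265/2

Parseval equates the L^2 energy of f (normalised by 1/(2π)) with the ℓ^2 sum of its Fourier coefficients: (1/(2π)) ∫_0^{2π} |f|^2 = Σ |c_n|^2.
Compute the left side: (1/(2π)) [∫_0^π 12^2 dx + ∫_π^{2π} (-11)^2 dx] = (1/(2π)) · (144π + 121π) = (144 + 121)/2 = 265/2.
So Σ_{n ∈ Z} |c_n|^2 = 265/2.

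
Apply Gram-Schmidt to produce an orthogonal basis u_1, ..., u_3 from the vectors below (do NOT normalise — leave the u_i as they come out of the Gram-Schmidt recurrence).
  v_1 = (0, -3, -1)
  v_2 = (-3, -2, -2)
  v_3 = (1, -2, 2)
Orthogonal basis:
  u_1 = (0, -3, -1)
  u_2 = (-3, 2/5, -6/5)
  u_3 = (-40/53, -30/53, 90/53)

Apply the Gram-Schmidt recurrence
  u_1 = v_1
  u_i = v_i − Σ_{j<i} ((v_i · u_j) / (u_j · u_j)) · u_j.

Step by step this gives:
  u_1 = (0, -3, -1)
  u_2 = (-3, 2/5, -6/5)
  u_3 = (-40/53, -30/53, 90/53)

Orthogonality check:
  u_2 · u_1 = 0 (should be 0)
  u_3 · u_1 = 0 (should be 0)
  u_3 · u_2 = 0 (should be 0)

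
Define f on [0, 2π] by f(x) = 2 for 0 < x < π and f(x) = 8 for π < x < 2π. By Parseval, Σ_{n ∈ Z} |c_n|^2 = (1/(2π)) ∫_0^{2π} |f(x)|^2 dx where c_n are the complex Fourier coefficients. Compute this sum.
Σ |c_n|^2 = 34

Parseval equates the L^2 energy of f (normalised by 1/(2π)) with the ℓ^2 sum of its Fourier coefficients: (1/(2π)) ∫_0^{2π} |f|^2 = Σ |c_n|^2.
Compute the left side: (1/(2π)) [∫_0^π 2^2 dx + ∫_π^{2π} 8^2 dx] = (1/(2π)) · (4π + 64π) = (4 + 64)/2 = 34.
So Σ_{n ∈ Z} |c_n|^2 = 34.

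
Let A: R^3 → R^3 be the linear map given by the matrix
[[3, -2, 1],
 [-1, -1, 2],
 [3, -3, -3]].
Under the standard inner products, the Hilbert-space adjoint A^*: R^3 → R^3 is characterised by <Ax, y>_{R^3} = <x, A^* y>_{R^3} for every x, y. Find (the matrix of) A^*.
A^* = A^T =
[[3, -1, 3],
 [-2, -1, -3],
 [1, 2, -3]]

For real matrices with standard dot products, the defining identity <Ax, y> = <x, A^* y> gives (Ax)^T y = x^T (A^*) y, i.e. x^T A^T y = x^T (A^*) y. Since this holds for all x, y, we must have A^* = A^T. Therefore
A^* =
[[3, -1, 3],
 [-2, -1, -3],
 [1, 2, -3]].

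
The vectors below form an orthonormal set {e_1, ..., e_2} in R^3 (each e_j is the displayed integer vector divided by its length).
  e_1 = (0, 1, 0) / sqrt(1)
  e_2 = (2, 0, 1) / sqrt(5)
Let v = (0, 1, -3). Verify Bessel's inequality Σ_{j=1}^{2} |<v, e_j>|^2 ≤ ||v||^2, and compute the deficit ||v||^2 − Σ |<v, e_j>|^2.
Σ |<v, e_j>|^2 = 14/5; ||v||^2 = 10; deficit = 36/5

Write each e_j = u_j / sqrt(<u_j, u_j>) where u_j is the displayed integer vector. Then <v, e_j> = <v, u_j> / sqrt(<u_j, u_j>), so |<v, e_j>|^2 = <v, u_j>^2 / <u_j, u_j>.
Coefficients: <v, e_1> = 1/sqrt(1), <v, e_2> = -3/sqrt(5).
Square and sum: Σ |<v, e_j>|^2 = 14/5.
Compute ||v||^2 = v·v = 10.
Deficit = 10 − 14/5 = 36/5 ≥ 0, confirming Bessel's inequality. (The deficit equals ||v − Σ <v,e_j> e_j||^2, the squared distance from v to span{e_j}.)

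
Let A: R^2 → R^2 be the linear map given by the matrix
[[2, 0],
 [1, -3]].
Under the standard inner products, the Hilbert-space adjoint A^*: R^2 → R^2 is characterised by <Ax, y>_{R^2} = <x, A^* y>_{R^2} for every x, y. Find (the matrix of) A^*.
A^* = A^T =
[[2, 1],
 [0, -3]]

For real matrices with standard dot products, the defining identity <Ax, y> = <x, A^* y> gives (Ax)^T y = x^T (A^*) y, i.e. x^T A^T y = x^T (A^*) y. Since this holds for all x, y, we must have A^* = A^T. Therefore
A^* =
[[2, 1],
 [0, -3]].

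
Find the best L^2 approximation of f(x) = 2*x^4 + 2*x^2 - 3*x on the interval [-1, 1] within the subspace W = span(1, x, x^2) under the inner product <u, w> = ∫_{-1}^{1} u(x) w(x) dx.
g(x) = 26*x^2/7 - 3*x - 6/35

The best approximation g ∈ W is the orthogonal projection of f onto W. Writing g = a_0 + a_1 x + a_2 x^2, the coefficients solve the normal equations G · a = b where
  G_{ij} = <φ_i, φ_j> and b_i = <f, φ_i>, with φ_0 = 1, φ_1 = x, φ_2 = x^2.
G =
  [2, 0, 2/3]
  [0, 2/3, 0]
  [2/3, 0, 2/5],
b = (32/15, -2, 48/35).
Solving gives a_0 = -6/35, a_1 = -3, a_2 = 26/7, so
  g(x) = 26*x^2/7 - 3*x - 6/35.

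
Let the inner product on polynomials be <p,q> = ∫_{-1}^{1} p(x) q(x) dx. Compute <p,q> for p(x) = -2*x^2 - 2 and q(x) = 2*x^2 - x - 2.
<p,q> = 32/5

Expand the product: p(x)·q(x) = -4*x^4 + 2*x^3 + 2*x + 4.
∫_{-1}^{1} of each monomial x^k gives [2/(k+1) if k even, 0 if k odd]. Integrating term-by-term (or equivalently evaluating the antiderivative F(x) = -4*x^5/5 + x^4/2 + x^2 + 4*x at the endpoints):
  F(1) − F(−1) = 47/10 − (-17/10) = 32/5.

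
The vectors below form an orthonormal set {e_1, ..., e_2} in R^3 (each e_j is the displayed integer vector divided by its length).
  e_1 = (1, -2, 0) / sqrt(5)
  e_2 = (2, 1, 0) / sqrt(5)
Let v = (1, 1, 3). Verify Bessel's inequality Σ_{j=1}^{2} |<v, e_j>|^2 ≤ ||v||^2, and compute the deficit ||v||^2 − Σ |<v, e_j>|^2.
Σ |<v, e_j>|^2 = 2; ||v||^2 = 11; deficit = 9

Write each e_j = u_j / sqrt(<u_j, u_j>) where u_j is the displayed integer vector. Then <v, e_j> = <v, u_j> / sqrt(<u_j, u_j>), so |<v, e_j>|^2 = <v, u_j>^2 / <u_j, u_j>.
Coefficients: <v, e_1> = -1/sqrt(5), <v, e_2> = 3/sqrt(5).
Square and sum: Σ |<v, e_j>|^2 = 2.
Compute ||v||^2 = v·v = 11.
Deficit = 11 − 2 = 9 ≥ 0, confirming Bessel's inequality. (The deficit equals ||v − Σ <v,e_j> e_j||^2, the squared distance from v to span{e_j}.)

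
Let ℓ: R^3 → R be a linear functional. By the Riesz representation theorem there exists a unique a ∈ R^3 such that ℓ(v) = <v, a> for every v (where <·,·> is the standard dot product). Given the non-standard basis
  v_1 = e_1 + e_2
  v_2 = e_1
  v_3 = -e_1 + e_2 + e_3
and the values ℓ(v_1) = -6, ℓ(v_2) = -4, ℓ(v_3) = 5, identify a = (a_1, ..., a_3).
a = (-4, -2, 3)

Write a = (a_1, ..., a_3) in the standard basis. For each basis vector v_i, ℓ(v_i) = <v_i, a> is a linear equation in the a_j's. Collect the n equations into a matrix system V a = ℓ, where row i of V is v_i (expressed in the standard basis). Since V is invertible (lower-triangular with 1s on the diagonal, up to permutation), solve by back-substitution:
  V =
[[1, 1, 0],
 [1, 0, 0],
 [-1, 1, 1]]
  V a = (-6, -4, 5)
Solving gives a = (-4, -2, 3).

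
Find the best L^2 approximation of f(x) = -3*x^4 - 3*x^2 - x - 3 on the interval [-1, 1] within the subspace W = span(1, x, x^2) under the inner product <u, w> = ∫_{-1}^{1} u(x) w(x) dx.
g(x) = -39*x^2/7 - x - 96/35

The best approximation g ∈ W is the orthogonal projection of f onto W. Writing g = a_0 + a_1 x + a_2 x^2, the coefficients solve the normal equations G · a = b where
  G_{ij} = <φ_i, φ_j> and b_i = <f, φ_i>, with φ_0 = 1, φ_1 = x, φ_2 = x^2.
G =
  [2, 0, 2/3]
  [0, 2/3, 0]
  [2/3, 0, 2/5],
b = (-46/5, -2/3, -142/35).
Solving gives a_0 = -96/35, a_1 = -1, a_2 = -39/7, so
  g(x) = -39*x^2/7 - x - 96/35.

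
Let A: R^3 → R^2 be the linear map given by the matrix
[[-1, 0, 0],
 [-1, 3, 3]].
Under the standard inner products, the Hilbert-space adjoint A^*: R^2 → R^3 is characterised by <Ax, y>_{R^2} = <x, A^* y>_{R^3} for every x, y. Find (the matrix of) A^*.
A^* = A^T =
[[-1, -1],
 [0, 3],
 [0, 3]]

For real matrices with standard dot products, the defining identity <Ax, y> = <x, A^* y> gives (Ax)^T y = x^T (A^*) y, i.e. x^T A^T y = x^T (A^*) y. Since this holds for all x, y, we must have A^* = A^T. Therefore
A^* =
[[-1, -1],
 [0, 3],
 [0, 3]].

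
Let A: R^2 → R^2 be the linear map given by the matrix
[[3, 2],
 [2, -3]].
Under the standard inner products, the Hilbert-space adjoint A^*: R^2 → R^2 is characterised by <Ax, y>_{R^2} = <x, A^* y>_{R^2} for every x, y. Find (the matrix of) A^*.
A^* = A^T =
[[3, 2],
 [2, -3]]

For real matrices with standard dot products, the defining identity <Ax, y> = <x, A^* y> gives (Ax)^T y = x^T (A^*) y, i.e. x^T A^T y = x^T (A^*) y. Since this holds for all x, y, we must have A^* = A^T. Therefore
A^* =
[[3, 2],
 [2, -3]].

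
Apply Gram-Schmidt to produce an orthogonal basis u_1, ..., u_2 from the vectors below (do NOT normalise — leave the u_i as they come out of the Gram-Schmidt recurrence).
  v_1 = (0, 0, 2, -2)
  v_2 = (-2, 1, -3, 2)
Orthogonal basis:
  u_1 = (0, 0, 2, -2)
  u_2 = (-2, 1, -1/2, -1/2)

Apply the Gram-Schmidt recurrence
  u_1 = v_1
  u_i = v_i − Σ_{j<i} ((v_i · u_j) / (u_j · u_j)) · u_j.

Step by step this gives:
  u_1 = (0, 0, 2, -2)
  u_2 = (-2, 1, -1/2, -1/2)

Orthogonality check:
  u_2 · u_1 = 0 (should be 0)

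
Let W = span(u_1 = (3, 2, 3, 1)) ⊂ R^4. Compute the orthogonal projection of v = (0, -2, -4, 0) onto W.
proj_W(v) = (-48/23, -32/23, -48/23, -16/23)

Set up U = [u_1 | ... | u_1] ∈ R^(4×1). The projector onto W = col(U) is P = U (U^T U)^(-1) U^T.
Compute U^T U =
  [23],
and U^T v = (-16).
Solve U^T U · c = U^T v for the coefficients: c = (-16/23). The projection is proj_W(v) = U c.
Check: (v - proj_W(v)) · u_1 = 0  (should be 0).
Result: proj_W(v) = (-48/23, -32/23, -48/23, -16/23).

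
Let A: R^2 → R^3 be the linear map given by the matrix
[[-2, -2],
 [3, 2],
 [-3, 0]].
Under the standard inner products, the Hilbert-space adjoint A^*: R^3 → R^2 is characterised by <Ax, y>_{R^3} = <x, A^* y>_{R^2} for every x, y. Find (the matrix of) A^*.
A^* = A^T =
[[-2, 3, -3],
 [-2, 2, 0]]

For real matrices with standard dot products, the defining identity <Ax, y> = <x, A^* y> gives (Ax)^T y = x^T (A^*) y, i.e. x^T A^T y = x^T (A^*) y. Since this holds for all x, y, we must have A^* = A^T. Therefore
A^* =
[[-2, 3, -3],
 [-2, 2, 0]].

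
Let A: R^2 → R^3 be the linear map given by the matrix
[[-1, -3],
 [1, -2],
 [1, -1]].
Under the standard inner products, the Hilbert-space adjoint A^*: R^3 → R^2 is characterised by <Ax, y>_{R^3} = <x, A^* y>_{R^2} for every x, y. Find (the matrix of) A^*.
A^* = A^T =
[[-1, 1, 1],
 [-3, -2, -1]]

For real matrices with standard dot products, the defining identity <Ax, y> = <x, A^* y> gives (Ax)^T y = x^T (A^*) y, i.e. x^T A^T y = x^T (A^*) y. Since this holds for all x, y, we must have A^* = A^T. Therefore
A^* =
[[-1, 1, 1],
 [-3, -2, -1]].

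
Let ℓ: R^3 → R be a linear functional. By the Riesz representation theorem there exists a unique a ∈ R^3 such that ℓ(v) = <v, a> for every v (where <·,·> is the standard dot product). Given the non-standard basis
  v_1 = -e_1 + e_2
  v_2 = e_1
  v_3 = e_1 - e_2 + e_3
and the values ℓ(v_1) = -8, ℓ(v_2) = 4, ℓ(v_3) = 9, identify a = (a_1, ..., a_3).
a = (4, -4, 1)

Write a = (a_1, ..., a_3) in the standard basis. For each basis vector v_i, ℓ(v_i) = <v_i, a> is a linear equation in the a_j's. Collect the n equations into a matrix system V a = ℓ, where row i of V is v_i (expressed in the standard basis). Since V is invertible (lower-triangular with 1s on the diagonal, up to permutation), solve by back-substitution:
  V =
[[-1, 1, 0],
 [1, 0, 0],
 [1, -1, 1]]
  V a = (-8, 4, 9)
Solving gives a = (4, -4, 1).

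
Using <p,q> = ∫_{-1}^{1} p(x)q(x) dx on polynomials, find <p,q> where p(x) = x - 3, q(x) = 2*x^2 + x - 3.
<p,q> = 44/3

Expand the product: p(x)·q(x) = 2*x^3 - 5*x^2 - 6*x + 9.
∫_{-1}^{1} of each monomial x^k gives [2/(k+1) if k even, 0 if k odd]. Integrating term-by-term (or equivalently evaluating the antiderivative F(x) = x^4/2 - 5*x^3/3 - 3*x^2 + 9*x at the endpoints):
  F(1) − F(−1) = 29/6 − (-59/6) = 44/3.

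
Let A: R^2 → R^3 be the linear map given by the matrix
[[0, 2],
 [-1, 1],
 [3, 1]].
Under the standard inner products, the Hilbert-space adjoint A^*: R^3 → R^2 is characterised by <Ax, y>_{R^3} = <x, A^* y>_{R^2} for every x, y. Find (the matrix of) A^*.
A^* = A^T =
[[0, -1, 3],
 [2, 1, 1]]

For real matrices with standard dot products, the defining identity <Ax, y> = <x, A^* y> gives (Ax)^T y = x^T (A^*) y, i.e. x^T A^T y = x^T (A^*) y. Since this holds for all x, y, we must have A^* = A^T. Therefore
A^* =
[[0, -1, 3],
 [2, 1, 1]].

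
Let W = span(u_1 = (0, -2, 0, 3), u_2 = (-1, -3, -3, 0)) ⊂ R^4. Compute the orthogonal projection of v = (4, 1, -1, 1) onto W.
proj_W(v) = (58/211, 88/211, 174/211, 129/211)

Set up U = [u_1 | ... | u_2] ∈ R^(4×2). The projector onto W = col(U) is P = U (U^T U)^(-1) U^T.
Compute U^T U =
  [13, 6]
  [6, 19],
and U^T v = (1, -4).
Solve U^T U · c = U^T v for the coefficients: c = (43/211, -58/211). The projection is proj_W(v) = U c.
Check: (v - proj_W(v)) · u_1 = 0  (should be 0).
Check: (v - proj_W(v)) · u_2 = 0  (should be 0).
Result: proj_W(v) = (58/211, 88/211, 174/211, 129/211).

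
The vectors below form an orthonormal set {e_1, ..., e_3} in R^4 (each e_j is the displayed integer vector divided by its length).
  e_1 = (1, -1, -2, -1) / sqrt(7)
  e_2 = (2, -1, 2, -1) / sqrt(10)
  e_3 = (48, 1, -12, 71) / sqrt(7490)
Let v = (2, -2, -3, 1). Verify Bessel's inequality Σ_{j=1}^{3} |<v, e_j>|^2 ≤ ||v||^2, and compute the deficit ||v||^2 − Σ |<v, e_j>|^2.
Σ |<v, e_j>|^2 = 1826/107; ||v||^2 = 18; deficit = 100/107

Write each e_j = u_j / sqrt(<u_j, u_j>) where u_j is the displayed integer vector. Then <v, e_j> = <v, u_j> / sqrt(<u_j, u_j>), so |<v, e_j>|^2 = <v, u_j>^2 / <u_j, u_j>.
Coefficients: <v, e_1> = 9/sqrt(7), <v, e_2> = -1/sqrt(10), <v, e_3> = 201/sqrt(7490).
Square and sum: Σ |<v, e_j>|^2 = 1826/107.
Compute ||v||^2 = v·v = 18.
Deficit = 18 − 1826/107 = 100/107 ≥ 0, confirming Bessel's inequality. (The deficit equals ||v − Σ <v,e_j> e_j||^2, the squared distance from v to span{e_j}.)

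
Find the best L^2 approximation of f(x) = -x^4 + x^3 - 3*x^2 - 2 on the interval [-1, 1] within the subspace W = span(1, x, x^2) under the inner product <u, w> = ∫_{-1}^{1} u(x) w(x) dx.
g(x) = -27*x^2/7 + 3*x/5 - 67/35

The best approximation g ∈ W is the orthogonal projection of f onto W. Writing g = a_0 + a_1 x + a_2 x^2, the coefficients solve the normal equations G · a = b where
  G_{ij} = <φ_i, φ_j> and b_i = <f, φ_i>, with φ_0 = 1, φ_1 = x, φ_2 = x^2.
G =
  [2, 0, 2/3]
  [0, 2/3, 0]
  [2/3, 0, 2/5],
b = (-32/5, 2/5, -296/105).
Solving gives a_0 = -67/35, a_1 = 3/5, a_2 = -27/7, so
  g(x) = -27*x^2/7 + 3*x/5 - 67/35.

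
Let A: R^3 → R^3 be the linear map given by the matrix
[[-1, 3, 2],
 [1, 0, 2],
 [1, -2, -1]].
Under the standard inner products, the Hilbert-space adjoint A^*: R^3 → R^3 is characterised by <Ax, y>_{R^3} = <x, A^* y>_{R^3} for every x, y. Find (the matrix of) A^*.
A^* = A^T =
[[-1, 1, 1],
 [3, 0, -2],
 [2, 2, -1]]

For real matrices with standard dot products, the defining identity <Ax, y> = <x, A^* y> gives (Ax)^T y = x^T (A^*) y, i.e. x^T A^T y = x^T (A^*) y. Since this holds for all x, y, we must have A^* = A^T. Therefore
A^* =
[[-1, 1, 1],
 [3, 0, -2],
 [2, 2, -1]].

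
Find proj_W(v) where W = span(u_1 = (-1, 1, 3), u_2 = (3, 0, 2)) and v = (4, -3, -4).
proj_W(v) = (281/67, -259/134, -575/134)

Set up U = [u_1 | ... | u_2] ∈ R^(3×2). The projector onto W = col(U) is P = U (U^T U)^(-1) U^T.
Compute U^T U =
  [11, 3]
  [3, 13],
and U^T v = (-19, 4).
Solve U^T U · c = U^T v for the coefficients: c = (-259/134, 101/134). The projection is proj_W(v) = U c.
Check: (v - proj_W(v)) · u_1 = 0  (should be 0).
Check: (v - proj_W(v)) · u_2 = 0  (should be 0).
Result: proj_W(v) = (281/67, -259/134, -575/134).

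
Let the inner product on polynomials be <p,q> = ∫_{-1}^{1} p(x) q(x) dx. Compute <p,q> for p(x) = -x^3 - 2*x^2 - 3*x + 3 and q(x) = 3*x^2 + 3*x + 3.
<p,q> = 52/5

Expand the product: p(x)·q(x) = -3*x^5 - 9*x^4 - 18*x^3 - 6*x^2 + 9.
∫_{-1}^{1} of each monomial x^k gives [2/(k+1) if k even, 0 if k odd]. Integrating term-by-term (or equivalently evaluating the antiderivative F(x) = -x^6/2 - 9*x^5/5 - 9*x^4/2 - 2*x^3 + 9*x at the endpoints):
  F(1) − F(−1) = 1/5 − (-51/5) = 52/5.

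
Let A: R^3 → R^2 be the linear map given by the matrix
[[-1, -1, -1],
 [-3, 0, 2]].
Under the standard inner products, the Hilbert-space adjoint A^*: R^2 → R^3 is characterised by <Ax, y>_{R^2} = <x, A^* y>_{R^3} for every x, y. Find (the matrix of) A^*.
A^* = A^T =
[[-1, -3],
 [-1, 0],
 [-1, 2]]

For real matrices with standard dot products, the defining identity <Ax, y> = <x, A^* y> gives (Ax)^T y = x^T (A^*) y, i.e. x^T A^T y = x^T (A^*) y. Since this holds for all x, y, we must have A^* = A^T. Therefore
A^* =
[[-1, -3],
 [-1, 0],
 [-1, 2]].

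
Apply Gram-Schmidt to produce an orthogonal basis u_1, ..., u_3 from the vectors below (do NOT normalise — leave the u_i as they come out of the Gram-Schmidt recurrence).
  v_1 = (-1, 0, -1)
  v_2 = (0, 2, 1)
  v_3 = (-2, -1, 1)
Orthogonal basis:
  u_1 = (-1, 0, -1)
  u_2 = (-1/2, 2, 1/2)
  u_3 = (-14/9, -7/9, 14/9)

Apply the Gram-Schmidt recurrence
  u_1 = v_1
  u_i = v_i − Σ_{j<i} ((v_i · u_j) / (u_j · u_j)) · u_j.

Step by step this gives:
  u_1 = (-1, 0, -1)
  u_2 = (-1/2, 2, 1/2)
  u_3 = (-14/9, -7/9, 14/9)

Orthogonality check:
  u_2 · u_1 = 0 (should be 0)
  u_3 · u_1 = 0 (should be 0)
  u_3 · u_2 = 0 (should be 0)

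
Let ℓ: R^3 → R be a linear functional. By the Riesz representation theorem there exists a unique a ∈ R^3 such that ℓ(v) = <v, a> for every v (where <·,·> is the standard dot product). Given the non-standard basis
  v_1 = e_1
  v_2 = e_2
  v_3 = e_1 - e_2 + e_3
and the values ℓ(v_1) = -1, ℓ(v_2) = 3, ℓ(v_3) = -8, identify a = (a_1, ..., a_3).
a = (-1, 3, -4)

Write a = (a_1, ..., a_3) in the standard basis. For each basis vector v_i, ℓ(v_i) = <v_i, a> is a linear equation in the a_j's. Collect the n equations into a matrix system V a = ℓ, where row i of V is v_i (expressed in the standard basis). Since V is invertible (lower-triangular with 1s on the diagonal, up to permutation), solve by back-substitution:
  V =
[[1, 0, 0],
 [0, 1, 0],
 [1, -1, 1]]
  V a = (-1, 3, -8)
Solving gives a = (-1, 3, -4).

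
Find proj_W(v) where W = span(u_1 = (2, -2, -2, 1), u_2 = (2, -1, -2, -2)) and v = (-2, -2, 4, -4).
proj_W(v) = (-4/3, 2, 4/3, -8/3)

Set up U = [u_1 | ... | u_2] ∈ R^(4×2). The projector onto W = col(U) is P = U (U^T U)^(-1) U^T.
Compute U^T U =
  [13, 8]
  [8, 13],
and U^T v = (-12, -2).
Solve U^T U · c = U^T v for the coefficients: c = (-4/3, 2/3). The projection is proj_W(v) = U c.
Check: (v - proj_W(v)) · u_1 = 0  (should be 0).
Check: (v - proj_W(v)) · u_2 = 0  (should be 0).
Result: proj_W(v) = (-4/3, 2, 4/3, -8/3).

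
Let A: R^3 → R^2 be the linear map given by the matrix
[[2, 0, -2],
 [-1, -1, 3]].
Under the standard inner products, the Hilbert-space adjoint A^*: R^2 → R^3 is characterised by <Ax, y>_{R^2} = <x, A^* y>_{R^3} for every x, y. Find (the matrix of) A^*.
A^* = A^T =
[[2, -1],
 [0, -1],
 [-2, 3]]

For real matrices with standard dot products, the defining identity <Ax, y> = <x, A^* y> gives (Ax)^T y = x^T (A^*) y, i.e. x^T A^T y = x^T (A^*) y. Since this holds for all x, y, we must have A^* = A^T. Therefore
A^* =
[[2, -1],
 [0, -1],
 [-2, 3]].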